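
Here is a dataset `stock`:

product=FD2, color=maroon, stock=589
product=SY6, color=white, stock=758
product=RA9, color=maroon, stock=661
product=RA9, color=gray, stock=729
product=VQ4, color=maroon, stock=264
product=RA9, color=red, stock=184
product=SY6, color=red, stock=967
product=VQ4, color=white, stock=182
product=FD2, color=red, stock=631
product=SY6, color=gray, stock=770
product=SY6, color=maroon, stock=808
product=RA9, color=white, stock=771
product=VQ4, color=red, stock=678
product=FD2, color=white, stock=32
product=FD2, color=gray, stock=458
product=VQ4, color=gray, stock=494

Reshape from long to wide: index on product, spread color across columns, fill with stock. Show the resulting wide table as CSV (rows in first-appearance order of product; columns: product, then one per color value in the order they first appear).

Columns: product plus the 4 distinct color values (maroon, white, gray, red).
For example, row FD2 column maroon takes stock=589 from the long row (FD2, maroon).

product,maroon,white,gray,red
FD2,589,32,458,631
SY6,808,758,770,967
RA9,661,771,729,184
VQ4,264,182,494,678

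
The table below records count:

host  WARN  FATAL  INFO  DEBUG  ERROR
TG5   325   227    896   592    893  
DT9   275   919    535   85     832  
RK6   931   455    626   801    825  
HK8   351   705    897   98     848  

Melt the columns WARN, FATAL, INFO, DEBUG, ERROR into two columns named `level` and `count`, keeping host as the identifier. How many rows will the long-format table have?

4 host values × 5 melted columns = 20 rows.

20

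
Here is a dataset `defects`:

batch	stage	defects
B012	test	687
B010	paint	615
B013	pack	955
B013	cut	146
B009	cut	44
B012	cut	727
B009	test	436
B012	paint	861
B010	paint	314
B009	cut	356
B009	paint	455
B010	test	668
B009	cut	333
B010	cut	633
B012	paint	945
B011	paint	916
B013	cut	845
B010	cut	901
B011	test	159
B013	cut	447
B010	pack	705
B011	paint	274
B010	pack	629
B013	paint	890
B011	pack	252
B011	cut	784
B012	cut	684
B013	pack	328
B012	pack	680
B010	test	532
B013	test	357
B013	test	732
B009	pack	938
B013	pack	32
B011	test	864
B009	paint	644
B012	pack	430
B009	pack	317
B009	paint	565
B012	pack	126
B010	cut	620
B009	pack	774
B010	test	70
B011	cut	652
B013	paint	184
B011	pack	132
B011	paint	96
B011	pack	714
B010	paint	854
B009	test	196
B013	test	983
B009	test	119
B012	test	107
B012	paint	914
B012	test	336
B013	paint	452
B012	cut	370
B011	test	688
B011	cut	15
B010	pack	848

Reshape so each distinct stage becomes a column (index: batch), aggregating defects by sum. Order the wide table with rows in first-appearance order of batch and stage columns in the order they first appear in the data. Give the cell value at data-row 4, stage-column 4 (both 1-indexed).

With rows in first-appearance order of batch, row 4 is batch=B009. stage columns in first-appearance order: test, paint, pack, cut; column 4 is cut.
Long rows with batch=B009, stage=cut: 44 + 356 + 333 = 733.

733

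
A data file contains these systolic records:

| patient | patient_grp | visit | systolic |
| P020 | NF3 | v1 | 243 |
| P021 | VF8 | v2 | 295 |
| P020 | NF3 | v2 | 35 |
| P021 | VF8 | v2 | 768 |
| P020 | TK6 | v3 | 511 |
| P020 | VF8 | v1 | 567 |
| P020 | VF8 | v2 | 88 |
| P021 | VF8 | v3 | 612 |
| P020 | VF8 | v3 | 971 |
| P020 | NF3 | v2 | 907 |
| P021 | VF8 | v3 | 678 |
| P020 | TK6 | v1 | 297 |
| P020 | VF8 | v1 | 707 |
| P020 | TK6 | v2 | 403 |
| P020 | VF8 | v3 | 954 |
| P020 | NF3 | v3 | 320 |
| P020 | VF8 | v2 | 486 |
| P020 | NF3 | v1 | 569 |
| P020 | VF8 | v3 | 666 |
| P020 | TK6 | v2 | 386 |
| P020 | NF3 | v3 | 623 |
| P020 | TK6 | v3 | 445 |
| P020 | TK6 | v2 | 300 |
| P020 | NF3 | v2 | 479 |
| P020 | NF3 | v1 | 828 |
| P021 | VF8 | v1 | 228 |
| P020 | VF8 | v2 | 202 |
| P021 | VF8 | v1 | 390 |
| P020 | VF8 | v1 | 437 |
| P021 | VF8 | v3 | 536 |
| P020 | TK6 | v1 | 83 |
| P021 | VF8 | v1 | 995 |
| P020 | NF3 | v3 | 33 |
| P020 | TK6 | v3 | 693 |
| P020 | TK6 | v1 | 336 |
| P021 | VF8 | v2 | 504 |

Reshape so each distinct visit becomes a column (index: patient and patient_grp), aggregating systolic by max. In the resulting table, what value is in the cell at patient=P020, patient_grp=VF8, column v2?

486

Rows with patient=P020, patient_grp=VF8 and visit=v2: systolic values are 88, 486, 202.
max(88, 486, 202) = 486.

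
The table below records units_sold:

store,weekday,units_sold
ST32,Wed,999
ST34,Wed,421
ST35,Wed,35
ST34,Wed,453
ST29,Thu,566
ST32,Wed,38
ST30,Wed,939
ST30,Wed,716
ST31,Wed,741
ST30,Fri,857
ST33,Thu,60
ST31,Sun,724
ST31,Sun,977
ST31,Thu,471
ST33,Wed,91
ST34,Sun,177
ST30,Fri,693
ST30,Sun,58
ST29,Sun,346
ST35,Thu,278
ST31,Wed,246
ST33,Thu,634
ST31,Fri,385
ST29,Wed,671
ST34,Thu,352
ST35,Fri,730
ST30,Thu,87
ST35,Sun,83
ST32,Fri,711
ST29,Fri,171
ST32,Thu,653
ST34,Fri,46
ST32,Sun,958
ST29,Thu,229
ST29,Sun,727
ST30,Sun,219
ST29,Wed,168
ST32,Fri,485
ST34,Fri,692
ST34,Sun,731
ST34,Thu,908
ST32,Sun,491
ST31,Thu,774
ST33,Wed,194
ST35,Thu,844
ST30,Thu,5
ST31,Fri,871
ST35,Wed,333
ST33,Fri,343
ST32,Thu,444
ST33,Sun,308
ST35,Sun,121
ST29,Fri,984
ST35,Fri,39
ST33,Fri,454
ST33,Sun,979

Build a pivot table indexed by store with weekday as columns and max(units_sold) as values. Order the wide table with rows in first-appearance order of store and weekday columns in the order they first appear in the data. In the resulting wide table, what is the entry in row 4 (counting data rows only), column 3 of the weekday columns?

With rows in first-appearance order of store, row 4 is store=ST29. weekday columns in first-appearance order: Wed, Thu, Fri, Sun; column 3 is Fri.
Long rows with store=ST29, weekday=Fri: max(171, 984) = 984.

984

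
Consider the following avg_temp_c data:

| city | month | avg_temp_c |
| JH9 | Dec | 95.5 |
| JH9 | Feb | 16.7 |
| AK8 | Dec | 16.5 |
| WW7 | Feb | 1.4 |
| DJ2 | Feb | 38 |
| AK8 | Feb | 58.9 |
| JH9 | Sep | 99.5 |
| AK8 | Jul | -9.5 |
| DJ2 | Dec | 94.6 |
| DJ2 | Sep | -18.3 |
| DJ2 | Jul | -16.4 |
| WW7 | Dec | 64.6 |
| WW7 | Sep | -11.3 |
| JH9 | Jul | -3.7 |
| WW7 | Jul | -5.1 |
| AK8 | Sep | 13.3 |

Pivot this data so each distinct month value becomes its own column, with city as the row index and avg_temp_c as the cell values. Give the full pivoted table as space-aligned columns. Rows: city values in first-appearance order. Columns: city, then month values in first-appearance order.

city  Dec   Feb   Sep    Jul  
JH9   95.5  16.7  99.5   -3.7 
AK8   16.5  58.9  13.3   -9.5 
WW7   64.6  1.4   -11.3  -5.1 
DJ2   94.6  38    -18.3  -16.4

Columns: city plus the 4 distinct month values (Dec, Feb, Sep, Jul).
For example, row JH9 column Dec takes avg_temp_c=95.5 from the long row (JH9, Dec).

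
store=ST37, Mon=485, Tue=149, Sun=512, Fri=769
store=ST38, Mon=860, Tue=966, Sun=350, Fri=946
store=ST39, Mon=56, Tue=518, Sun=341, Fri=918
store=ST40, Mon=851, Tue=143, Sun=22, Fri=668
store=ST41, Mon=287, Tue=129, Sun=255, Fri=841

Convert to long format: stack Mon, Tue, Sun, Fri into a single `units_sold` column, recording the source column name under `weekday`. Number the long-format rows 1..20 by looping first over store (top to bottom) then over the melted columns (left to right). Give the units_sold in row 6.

966

20 rows total (5 × 4). Row 6: index ⌊(6-1)/4⌋ = 1 into store → ST38; (6-1) mod 4 = 1 into the melted columns → Tue.
So row 6 is (ST38, Tue, 966); units_sold = 966.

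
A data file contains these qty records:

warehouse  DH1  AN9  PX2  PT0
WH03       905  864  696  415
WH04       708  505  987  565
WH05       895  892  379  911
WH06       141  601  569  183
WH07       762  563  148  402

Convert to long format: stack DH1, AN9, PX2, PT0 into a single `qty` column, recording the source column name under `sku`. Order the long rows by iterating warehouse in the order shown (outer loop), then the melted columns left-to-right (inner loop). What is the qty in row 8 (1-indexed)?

20 rows total (5 × 4). Row 8: index ⌊(8-1)/4⌋ = 1 into warehouse → WH04; (8-1) mod 4 = 3 into the melted columns → PT0.
So row 8 is (WH04, PT0, 565); qty = 565.

565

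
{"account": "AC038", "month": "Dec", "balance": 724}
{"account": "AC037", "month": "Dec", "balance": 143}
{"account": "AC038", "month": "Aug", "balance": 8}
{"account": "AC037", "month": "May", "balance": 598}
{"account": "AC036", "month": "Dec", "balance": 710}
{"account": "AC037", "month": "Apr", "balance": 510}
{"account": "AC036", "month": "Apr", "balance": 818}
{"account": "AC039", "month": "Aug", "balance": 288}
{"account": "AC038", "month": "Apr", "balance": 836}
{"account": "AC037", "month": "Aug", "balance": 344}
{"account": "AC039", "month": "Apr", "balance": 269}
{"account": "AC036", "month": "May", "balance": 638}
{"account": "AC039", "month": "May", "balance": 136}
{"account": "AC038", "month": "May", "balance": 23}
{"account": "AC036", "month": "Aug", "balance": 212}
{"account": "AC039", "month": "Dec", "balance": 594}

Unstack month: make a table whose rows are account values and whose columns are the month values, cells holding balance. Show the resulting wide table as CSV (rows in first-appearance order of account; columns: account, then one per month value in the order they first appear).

Columns: account plus the 4 distinct month values (Dec, Aug, May, Apr).
For example, row AC038 column Dec takes balance=724 from the long row (AC038, Dec).

account,Dec,Aug,May,Apr
AC038,724,8,23,836
AC037,143,344,598,510
AC036,710,212,638,818
AC039,594,288,136,269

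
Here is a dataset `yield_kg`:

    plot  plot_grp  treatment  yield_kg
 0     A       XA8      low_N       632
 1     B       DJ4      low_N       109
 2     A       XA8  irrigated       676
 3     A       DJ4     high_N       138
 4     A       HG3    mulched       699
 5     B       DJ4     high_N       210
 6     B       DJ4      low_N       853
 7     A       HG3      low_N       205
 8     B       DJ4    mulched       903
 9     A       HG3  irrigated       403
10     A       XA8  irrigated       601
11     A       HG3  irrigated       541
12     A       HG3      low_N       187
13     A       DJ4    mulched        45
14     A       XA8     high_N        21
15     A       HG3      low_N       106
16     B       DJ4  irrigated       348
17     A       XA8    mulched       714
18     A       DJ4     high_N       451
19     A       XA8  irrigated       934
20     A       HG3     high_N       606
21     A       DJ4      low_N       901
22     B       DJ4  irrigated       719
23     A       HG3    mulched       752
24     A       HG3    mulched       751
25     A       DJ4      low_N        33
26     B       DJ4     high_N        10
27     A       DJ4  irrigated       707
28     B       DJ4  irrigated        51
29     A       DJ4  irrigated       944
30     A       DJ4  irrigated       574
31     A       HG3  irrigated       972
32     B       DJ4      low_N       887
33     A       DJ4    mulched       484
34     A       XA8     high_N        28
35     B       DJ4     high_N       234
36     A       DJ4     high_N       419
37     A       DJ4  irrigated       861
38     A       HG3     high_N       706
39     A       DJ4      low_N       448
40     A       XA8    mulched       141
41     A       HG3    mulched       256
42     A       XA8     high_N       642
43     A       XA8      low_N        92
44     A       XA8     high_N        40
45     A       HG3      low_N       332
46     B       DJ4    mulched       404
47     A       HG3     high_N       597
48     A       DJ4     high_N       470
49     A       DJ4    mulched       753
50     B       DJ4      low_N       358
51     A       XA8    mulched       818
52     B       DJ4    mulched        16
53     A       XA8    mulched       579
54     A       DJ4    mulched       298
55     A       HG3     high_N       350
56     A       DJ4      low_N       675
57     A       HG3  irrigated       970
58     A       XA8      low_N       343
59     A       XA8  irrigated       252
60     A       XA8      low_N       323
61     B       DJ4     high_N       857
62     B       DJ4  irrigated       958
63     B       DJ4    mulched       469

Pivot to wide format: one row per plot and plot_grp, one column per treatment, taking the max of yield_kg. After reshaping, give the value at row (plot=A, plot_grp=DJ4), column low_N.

Rows with plot=A, plot_grp=DJ4 and treatment=low_N: yield_kg values are 901, 33, 448, 675.
max(901, 33, 448, 675) = 901.

901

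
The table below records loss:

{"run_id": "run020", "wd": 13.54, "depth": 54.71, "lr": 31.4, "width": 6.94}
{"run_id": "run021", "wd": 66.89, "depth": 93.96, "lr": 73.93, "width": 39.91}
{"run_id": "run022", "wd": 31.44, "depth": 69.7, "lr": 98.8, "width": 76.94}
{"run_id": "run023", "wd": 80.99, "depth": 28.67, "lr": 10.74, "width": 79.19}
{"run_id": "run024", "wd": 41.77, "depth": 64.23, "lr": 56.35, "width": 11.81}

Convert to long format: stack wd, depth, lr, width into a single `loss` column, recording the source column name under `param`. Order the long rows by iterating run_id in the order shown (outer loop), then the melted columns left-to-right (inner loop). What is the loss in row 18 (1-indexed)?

64.23

20 rows total (5 × 4). Row 18: index ⌊(18-1)/4⌋ = 4 into run_id → run024; (18-1) mod 4 = 1 into the melted columns → depth.
So row 18 is (run024, depth, 64.23); loss = 64.23.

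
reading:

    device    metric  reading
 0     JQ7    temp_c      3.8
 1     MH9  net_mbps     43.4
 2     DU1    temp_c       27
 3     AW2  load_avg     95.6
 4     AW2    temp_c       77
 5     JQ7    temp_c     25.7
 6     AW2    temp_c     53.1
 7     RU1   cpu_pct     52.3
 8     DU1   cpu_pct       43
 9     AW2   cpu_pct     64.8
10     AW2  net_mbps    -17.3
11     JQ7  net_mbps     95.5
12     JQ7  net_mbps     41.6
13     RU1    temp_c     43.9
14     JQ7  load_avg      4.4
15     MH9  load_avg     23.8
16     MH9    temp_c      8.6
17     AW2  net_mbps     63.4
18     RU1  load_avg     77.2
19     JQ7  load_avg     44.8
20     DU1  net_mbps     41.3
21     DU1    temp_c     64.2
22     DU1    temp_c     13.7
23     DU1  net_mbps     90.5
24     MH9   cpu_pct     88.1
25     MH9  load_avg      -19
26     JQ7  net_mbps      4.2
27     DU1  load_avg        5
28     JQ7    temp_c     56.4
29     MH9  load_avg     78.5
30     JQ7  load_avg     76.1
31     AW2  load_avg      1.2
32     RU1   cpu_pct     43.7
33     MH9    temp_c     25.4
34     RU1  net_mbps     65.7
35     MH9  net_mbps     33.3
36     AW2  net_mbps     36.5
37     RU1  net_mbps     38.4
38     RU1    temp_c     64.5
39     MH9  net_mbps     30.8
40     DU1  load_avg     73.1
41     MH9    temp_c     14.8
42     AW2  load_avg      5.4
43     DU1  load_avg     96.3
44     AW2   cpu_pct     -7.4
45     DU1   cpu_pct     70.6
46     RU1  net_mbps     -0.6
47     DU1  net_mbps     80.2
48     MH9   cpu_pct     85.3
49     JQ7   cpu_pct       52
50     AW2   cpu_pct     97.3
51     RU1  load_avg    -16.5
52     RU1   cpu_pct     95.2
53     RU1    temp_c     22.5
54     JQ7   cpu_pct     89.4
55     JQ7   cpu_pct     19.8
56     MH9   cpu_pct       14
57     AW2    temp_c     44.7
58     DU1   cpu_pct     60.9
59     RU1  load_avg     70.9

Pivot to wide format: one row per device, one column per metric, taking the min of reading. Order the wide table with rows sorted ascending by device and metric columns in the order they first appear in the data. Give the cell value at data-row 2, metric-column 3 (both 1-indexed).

5

With rows sorted ascending by device, row 2 is device=DU1. metric columns in first-appearance order: temp_c, net_mbps, load_avg, cpu_pct; column 3 is load_avg.
Long rows with device=DU1, metric=load_avg: min(5, 73.1, 96.3) = 5.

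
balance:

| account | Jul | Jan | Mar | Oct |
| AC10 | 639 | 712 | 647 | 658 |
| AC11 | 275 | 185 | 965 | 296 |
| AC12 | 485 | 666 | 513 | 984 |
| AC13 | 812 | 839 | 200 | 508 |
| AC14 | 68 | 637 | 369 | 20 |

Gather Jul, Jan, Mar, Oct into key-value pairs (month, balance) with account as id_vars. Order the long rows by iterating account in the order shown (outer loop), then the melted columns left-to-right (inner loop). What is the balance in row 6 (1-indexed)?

20 rows total (5 × 4). Row 6: index ⌊(6-1)/4⌋ = 1 into account → AC11; (6-1) mod 4 = 1 into the melted columns → Jan.
So row 6 is (AC11, Jan, 185); balance = 185.

185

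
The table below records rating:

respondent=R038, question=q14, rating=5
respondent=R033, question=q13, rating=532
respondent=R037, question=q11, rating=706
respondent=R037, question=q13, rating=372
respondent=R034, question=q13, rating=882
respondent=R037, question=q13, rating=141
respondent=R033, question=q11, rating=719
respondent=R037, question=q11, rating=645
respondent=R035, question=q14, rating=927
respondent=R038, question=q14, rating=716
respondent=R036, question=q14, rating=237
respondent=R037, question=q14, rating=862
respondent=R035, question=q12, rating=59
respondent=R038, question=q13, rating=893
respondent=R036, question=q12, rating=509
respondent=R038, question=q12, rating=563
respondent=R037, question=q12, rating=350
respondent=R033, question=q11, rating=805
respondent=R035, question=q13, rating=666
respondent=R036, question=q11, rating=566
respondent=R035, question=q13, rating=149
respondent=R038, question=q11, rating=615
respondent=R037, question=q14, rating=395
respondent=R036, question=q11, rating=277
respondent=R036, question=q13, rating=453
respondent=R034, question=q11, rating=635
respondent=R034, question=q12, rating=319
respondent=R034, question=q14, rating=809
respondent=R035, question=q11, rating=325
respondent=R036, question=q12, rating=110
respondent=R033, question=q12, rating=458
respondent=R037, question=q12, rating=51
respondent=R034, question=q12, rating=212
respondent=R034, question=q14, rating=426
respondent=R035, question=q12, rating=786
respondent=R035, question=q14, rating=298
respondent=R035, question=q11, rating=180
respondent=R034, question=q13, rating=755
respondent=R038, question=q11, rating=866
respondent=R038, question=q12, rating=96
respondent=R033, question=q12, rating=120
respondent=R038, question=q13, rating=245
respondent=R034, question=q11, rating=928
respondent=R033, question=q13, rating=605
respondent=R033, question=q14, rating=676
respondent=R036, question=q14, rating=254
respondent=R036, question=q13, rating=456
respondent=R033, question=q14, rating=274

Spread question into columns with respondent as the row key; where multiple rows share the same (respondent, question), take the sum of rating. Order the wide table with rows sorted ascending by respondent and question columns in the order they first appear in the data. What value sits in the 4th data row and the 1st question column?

491

With rows sorted ascending by respondent, row 4 is respondent=R036. question columns in first-appearance order: q14, q13, q11, q12; column 1 is q14.
Long rows with respondent=R036, question=q14: 237 + 254 = 491.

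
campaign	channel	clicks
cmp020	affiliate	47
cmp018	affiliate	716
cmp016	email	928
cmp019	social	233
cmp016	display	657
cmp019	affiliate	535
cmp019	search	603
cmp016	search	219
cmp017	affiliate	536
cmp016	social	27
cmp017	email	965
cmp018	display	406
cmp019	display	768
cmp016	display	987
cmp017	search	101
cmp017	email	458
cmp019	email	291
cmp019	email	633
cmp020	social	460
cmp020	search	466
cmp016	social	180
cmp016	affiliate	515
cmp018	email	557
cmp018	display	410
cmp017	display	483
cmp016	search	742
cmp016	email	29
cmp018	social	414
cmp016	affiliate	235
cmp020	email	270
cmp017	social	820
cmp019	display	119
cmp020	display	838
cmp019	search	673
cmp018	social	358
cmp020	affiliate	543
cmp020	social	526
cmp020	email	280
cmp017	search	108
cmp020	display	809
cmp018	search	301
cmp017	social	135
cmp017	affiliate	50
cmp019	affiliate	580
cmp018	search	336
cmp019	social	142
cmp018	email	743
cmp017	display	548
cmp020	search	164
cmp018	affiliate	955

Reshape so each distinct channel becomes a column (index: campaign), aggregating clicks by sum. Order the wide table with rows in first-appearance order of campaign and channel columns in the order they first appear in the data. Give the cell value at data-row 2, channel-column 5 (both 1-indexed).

With rows in first-appearance order of campaign, row 2 is campaign=cmp018. channel columns in first-appearance order: affiliate, email, social, display, search; column 5 is search.
Long rows with campaign=cmp018, channel=search: 301 + 336 = 637.

637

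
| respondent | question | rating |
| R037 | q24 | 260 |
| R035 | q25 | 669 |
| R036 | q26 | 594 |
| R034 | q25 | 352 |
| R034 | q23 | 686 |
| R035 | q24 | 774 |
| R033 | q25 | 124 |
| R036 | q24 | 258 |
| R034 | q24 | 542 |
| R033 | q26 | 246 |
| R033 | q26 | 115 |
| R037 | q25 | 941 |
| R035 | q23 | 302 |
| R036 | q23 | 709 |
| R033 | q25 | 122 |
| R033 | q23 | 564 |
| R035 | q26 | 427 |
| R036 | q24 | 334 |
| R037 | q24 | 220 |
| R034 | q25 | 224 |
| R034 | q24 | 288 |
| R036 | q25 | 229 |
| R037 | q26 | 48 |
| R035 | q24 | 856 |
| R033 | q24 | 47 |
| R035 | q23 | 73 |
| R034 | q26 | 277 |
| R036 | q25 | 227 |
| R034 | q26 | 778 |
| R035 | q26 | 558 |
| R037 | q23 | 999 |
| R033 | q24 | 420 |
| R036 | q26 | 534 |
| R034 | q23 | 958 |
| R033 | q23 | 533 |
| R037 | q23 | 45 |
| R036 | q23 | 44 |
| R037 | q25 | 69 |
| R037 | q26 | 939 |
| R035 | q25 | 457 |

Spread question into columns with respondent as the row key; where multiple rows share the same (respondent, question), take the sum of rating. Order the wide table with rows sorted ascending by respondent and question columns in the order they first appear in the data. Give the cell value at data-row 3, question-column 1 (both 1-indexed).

With rows sorted ascending by respondent, row 3 is respondent=R035. question columns in first-appearance order: q24, q25, q26, q23; column 1 is q24.
Long rows with respondent=R035, question=q24: 774 + 856 = 1630.

1630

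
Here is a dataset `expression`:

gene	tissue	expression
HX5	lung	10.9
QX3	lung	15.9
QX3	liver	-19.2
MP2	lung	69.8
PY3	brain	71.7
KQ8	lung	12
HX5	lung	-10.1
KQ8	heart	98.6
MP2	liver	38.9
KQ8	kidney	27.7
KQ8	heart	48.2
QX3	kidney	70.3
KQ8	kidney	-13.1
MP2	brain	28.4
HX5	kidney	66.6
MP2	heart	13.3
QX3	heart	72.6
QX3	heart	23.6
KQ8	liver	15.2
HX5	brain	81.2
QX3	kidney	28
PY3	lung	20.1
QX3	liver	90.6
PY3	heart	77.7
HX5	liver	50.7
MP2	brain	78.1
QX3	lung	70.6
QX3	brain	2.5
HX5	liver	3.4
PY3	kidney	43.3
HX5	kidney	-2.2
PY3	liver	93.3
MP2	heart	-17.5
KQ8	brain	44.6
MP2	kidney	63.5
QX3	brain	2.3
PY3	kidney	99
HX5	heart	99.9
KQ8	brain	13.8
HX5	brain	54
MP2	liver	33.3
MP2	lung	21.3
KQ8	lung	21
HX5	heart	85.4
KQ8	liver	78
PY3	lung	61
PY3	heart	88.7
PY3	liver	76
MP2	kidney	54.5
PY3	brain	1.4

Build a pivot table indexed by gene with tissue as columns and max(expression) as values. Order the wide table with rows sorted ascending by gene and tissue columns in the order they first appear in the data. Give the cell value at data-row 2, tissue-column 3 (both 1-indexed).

44.6

With rows sorted ascending by gene, row 2 is gene=KQ8. tissue columns in first-appearance order: lung, liver, brain, heart, kidney; column 3 is brain.
Long rows with gene=KQ8, tissue=brain: max(44.6, 13.8) = 44.6.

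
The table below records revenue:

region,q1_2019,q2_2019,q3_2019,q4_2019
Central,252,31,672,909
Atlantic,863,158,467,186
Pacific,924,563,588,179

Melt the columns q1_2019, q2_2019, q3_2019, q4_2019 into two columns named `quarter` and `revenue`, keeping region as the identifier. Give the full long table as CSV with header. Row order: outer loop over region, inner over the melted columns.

region,quarter,revenue
Central,q1_2019,252
Central,q2_2019,31
Central,q3_2019,672
Central,q4_2019,909
Atlantic,q1_2019,863
Atlantic,q2_2019,158
Atlantic,q3_2019,467
Atlantic,q4_2019,186
Pacific,q1_2019,924
Pacific,q2_2019,563
Pacific,q3_2019,588
Pacific,q4_2019,179

Each (region, column) pair becomes one row: 3 × 4 = 12 rows.
For example, (Central, q1_2019) → revenue=252.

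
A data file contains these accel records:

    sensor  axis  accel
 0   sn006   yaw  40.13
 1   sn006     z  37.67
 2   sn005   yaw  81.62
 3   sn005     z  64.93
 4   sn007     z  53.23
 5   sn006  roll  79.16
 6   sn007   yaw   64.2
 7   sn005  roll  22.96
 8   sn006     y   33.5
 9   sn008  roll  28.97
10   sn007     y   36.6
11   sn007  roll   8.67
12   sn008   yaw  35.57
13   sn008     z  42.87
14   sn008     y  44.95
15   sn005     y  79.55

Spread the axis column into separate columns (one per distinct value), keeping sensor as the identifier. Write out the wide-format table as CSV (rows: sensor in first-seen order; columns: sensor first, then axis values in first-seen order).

sensor,yaw,z,roll,y
sn006,40.13,37.67,79.16,33.5
sn005,81.62,64.93,22.96,79.55
sn007,64.2,53.23,8.67,36.6
sn008,35.57,42.87,28.97,44.95

Columns: sensor plus the 4 distinct axis values (yaw, z, roll, y).
For example, row sn006 column yaw takes accel=40.13 from the long row (sn006, yaw).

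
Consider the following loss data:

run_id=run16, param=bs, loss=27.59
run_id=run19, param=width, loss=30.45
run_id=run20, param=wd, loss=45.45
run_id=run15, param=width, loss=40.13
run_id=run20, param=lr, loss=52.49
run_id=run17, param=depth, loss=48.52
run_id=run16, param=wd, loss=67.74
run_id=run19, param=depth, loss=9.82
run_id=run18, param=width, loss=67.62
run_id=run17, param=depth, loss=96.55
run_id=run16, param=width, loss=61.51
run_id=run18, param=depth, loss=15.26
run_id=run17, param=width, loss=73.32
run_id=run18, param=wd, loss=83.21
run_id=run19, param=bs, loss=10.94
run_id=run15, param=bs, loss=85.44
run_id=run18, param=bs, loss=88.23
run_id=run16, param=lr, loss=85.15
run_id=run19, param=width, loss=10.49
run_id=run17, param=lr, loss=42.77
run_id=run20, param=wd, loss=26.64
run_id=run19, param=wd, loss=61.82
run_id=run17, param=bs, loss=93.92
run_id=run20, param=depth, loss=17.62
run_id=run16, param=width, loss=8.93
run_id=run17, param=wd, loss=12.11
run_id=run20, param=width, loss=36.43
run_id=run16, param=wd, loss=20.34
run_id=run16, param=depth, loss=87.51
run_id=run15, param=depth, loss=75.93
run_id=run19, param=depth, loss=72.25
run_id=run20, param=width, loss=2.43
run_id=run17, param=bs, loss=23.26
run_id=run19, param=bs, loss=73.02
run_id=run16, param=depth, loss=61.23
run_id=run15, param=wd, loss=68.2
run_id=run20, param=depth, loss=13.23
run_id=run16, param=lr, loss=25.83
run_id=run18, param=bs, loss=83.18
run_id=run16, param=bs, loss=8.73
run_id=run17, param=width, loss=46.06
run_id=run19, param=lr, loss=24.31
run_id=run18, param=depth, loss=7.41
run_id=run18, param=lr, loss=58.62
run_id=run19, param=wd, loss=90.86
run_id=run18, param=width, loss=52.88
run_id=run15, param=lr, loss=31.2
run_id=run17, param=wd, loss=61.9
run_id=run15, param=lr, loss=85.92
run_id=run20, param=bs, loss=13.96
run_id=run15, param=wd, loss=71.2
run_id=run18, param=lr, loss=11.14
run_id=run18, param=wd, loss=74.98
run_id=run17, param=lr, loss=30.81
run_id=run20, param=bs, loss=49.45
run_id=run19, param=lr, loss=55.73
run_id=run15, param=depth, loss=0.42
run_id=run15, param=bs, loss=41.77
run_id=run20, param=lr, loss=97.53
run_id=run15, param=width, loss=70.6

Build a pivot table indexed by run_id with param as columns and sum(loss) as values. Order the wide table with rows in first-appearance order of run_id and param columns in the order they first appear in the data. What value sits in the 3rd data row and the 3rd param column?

With rows in first-appearance order of run_id, row 3 is run_id=run20. param columns in first-appearance order: bs, width, wd, lr, depth; column 3 is wd.
Long rows with run_id=run20, param=wd: 45.45 + 26.64 = 72.09.

72.09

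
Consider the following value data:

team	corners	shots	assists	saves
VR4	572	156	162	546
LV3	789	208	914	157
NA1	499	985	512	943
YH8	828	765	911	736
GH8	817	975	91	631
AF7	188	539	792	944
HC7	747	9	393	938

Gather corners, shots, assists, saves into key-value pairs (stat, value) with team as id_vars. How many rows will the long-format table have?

28

7 team values × 4 melted columns = 28 rows.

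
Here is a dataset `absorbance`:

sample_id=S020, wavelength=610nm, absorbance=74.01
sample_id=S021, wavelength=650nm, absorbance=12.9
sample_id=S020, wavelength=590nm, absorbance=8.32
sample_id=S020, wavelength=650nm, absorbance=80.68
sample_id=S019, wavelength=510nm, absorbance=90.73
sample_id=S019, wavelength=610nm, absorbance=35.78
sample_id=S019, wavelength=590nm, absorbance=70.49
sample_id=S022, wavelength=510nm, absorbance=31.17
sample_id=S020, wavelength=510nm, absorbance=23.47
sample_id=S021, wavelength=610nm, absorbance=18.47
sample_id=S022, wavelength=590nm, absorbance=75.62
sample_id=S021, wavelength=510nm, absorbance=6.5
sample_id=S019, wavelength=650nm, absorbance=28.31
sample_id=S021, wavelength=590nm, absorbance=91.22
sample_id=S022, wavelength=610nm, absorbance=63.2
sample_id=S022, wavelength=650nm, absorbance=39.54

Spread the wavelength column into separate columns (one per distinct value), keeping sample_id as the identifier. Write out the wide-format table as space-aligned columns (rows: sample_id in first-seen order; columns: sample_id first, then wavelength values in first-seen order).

Columns: sample_id plus the 4 distinct wavelength values (610nm, 650nm, 590nm, 510nm).
For example, row S020 column 610nm takes absorbance=74.01 from the long row (S020, 610nm).

sample_id  610nm  650nm  590nm  510nm
S020       74.01  80.68  8.32   23.47
S021       18.47  12.9   91.22  6.5  
S019       35.78  28.31  70.49  90.73
S022       63.2   39.54  75.62  31.17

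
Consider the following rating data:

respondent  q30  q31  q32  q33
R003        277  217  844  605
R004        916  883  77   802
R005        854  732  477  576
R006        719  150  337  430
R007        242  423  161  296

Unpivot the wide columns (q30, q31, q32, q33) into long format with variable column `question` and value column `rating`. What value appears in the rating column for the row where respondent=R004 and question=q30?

Unpivoting turns each (respondent, wide-column) pair into one long row.
The wide cell at row R004, column q30 holds 916, so the long row (R004, q30) has rating=916.

916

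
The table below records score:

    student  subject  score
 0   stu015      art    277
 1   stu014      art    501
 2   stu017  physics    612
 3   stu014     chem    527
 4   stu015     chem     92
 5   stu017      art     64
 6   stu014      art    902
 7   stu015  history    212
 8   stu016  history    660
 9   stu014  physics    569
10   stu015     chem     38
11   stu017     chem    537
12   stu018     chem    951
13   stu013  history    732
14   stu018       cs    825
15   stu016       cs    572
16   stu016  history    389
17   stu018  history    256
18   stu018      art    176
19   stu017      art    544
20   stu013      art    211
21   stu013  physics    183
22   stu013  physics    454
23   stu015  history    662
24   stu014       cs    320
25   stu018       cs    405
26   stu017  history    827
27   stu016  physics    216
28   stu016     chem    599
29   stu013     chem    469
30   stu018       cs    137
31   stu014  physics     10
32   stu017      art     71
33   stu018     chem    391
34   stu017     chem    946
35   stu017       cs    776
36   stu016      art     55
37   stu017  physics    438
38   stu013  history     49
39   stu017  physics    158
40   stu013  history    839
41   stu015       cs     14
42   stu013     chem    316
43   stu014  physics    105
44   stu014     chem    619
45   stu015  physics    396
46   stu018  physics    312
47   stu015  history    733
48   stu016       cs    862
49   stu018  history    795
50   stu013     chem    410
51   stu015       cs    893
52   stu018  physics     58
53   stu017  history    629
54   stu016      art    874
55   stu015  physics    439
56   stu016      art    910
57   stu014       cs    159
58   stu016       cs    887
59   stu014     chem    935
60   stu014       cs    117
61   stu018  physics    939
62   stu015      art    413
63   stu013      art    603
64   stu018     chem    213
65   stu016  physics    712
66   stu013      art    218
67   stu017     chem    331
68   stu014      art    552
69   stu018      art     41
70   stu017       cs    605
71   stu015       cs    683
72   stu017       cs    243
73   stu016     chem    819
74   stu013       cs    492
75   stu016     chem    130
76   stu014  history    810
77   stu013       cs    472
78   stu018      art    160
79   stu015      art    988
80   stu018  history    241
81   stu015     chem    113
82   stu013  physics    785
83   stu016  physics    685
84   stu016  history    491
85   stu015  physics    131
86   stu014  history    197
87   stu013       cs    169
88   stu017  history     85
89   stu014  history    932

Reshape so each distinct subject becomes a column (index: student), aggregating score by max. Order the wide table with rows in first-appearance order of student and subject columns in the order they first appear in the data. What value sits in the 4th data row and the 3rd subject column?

819

With rows in first-appearance order of student, row 4 is student=stu016. subject columns in first-appearance order: art, physics, chem, history, cs; column 3 is chem.
Long rows with student=stu016, subject=chem: max(599, 819, 130) = 819.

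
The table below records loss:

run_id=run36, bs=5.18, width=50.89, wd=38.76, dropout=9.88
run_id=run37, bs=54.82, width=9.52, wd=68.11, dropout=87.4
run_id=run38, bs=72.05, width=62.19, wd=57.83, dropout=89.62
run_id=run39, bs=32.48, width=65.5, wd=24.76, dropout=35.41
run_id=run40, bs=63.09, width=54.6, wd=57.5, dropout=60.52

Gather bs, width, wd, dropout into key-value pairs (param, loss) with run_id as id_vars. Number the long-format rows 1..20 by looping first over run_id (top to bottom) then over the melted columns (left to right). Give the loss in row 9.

20 rows total (5 × 4). Row 9: index ⌊(9-1)/4⌋ = 2 into run_id → run38; (9-1) mod 4 = 0 into the melted columns → bs.
So row 9 is (run38, bs, 72.05); loss = 72.05.

72.05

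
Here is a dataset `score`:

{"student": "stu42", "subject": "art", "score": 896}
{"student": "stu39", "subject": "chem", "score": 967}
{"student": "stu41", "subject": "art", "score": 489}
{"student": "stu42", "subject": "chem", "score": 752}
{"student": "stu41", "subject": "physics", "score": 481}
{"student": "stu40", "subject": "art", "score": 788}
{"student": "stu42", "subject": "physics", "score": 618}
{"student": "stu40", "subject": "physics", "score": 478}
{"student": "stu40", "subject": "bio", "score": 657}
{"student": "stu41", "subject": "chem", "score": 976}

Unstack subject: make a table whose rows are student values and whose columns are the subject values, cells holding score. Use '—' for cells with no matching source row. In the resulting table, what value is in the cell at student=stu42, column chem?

The long row with student=stu42, subject=chem has score=752.

752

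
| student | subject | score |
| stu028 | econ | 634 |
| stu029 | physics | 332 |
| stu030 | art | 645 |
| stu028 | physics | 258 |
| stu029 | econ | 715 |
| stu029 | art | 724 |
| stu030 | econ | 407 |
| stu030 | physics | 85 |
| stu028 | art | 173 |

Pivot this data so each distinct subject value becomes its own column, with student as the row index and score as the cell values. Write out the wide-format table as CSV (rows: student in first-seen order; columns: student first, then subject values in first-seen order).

student,econ,physics,art
stu028,634,258,173
stu029,715,332,724
stu030,407,85,645

Columns: student plus the 3 distinct subject values (econ, physics, art).
For example, row stu028 column econ takes score=634 from the long row (stu028, econ).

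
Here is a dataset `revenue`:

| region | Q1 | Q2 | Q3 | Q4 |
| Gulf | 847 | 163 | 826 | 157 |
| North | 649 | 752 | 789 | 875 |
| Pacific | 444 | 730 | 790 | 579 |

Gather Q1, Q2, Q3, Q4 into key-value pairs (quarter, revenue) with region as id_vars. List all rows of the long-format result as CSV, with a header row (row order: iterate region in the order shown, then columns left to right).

region,quarter,revenue
Gulf,Q1,847
Gulf,Q2,163
Gulf,Q3,826
Gulf,Q4,157
North,Q1,649
North,Q2,752
North,Q3,789
North,Q4,875
Pacific,Q1,444
Pacific,Q2,730
Pacific,Q3,790
Pacific,Q4,579

Each (region, column) pair becomes one row: 3 × 4 = 12 rows.
For example, (Gulf, Q1) → revenue=847.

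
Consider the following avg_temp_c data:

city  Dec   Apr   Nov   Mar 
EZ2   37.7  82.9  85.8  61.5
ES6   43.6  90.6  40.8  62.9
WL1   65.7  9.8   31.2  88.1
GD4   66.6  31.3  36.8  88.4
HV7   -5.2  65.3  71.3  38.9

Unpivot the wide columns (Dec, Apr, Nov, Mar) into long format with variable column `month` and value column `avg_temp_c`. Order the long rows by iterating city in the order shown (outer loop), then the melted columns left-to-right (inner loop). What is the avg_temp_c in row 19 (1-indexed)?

71.3

20 rows total (5 × 4). Row 19: index ⌊(19-1)/4⌋ = 4 into city → HV7; (19-1) mod 4 = 2 into the melted columns → Nov.
So row 19 is (HV7, Nov, 71.3); avg_temp_c = 71.3.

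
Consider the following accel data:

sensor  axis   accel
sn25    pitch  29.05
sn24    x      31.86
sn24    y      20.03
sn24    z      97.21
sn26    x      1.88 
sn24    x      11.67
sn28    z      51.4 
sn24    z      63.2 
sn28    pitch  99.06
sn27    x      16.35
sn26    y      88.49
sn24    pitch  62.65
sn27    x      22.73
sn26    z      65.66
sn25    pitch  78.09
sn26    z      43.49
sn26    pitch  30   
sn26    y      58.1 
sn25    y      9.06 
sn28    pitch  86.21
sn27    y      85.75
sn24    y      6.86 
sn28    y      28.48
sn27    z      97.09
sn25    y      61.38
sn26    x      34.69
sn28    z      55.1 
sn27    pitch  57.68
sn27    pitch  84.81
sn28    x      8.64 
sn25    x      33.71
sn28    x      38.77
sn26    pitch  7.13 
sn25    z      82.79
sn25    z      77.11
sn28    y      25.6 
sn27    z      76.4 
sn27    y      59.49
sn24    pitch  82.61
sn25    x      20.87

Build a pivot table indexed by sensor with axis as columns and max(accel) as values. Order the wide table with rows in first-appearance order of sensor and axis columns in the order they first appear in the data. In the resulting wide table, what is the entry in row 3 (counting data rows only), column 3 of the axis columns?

88.49

With rows in first-appearance order of sensor, row 3 is sensor=sn26. axis columns in first-appearance order: pitch, x, y, z; column 3 is y.
Long rows with sensor=sn26, axis=y: max(88.49, 58.1) = 88.49.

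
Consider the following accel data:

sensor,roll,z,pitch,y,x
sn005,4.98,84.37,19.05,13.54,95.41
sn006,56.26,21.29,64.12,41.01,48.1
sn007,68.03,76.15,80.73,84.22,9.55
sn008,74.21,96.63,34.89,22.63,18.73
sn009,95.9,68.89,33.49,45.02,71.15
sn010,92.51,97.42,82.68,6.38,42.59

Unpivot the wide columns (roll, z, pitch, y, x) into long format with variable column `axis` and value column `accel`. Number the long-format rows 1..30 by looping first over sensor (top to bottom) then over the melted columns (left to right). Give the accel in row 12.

30 rows total (6 × 5). Row 12: index ⌊(12-1)/5⌋ = 2 into sensor → sn007; (12-1) mod 5 = 1 into the melted columns → z.
So row 12 is (sn007, z, 76.15); accel = 76.15.

76.15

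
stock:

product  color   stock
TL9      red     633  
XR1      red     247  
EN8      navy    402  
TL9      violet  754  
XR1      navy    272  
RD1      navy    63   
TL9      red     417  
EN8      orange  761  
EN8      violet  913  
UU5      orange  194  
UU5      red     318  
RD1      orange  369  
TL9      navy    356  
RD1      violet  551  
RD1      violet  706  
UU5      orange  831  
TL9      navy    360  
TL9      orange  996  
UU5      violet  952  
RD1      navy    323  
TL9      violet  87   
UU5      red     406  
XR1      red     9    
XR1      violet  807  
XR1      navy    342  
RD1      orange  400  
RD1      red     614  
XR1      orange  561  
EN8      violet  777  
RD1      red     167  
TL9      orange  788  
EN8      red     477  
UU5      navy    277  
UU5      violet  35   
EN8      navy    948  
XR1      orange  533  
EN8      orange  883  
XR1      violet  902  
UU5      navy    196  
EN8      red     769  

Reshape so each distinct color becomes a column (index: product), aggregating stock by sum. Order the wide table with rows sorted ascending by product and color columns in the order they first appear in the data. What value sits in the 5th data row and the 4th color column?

1094

With rows sorted ascending by product, row 5 is product=XR1. color columns in first-appearance order: red, navy, violet, orange; column 4 is orange.
Long rows with product=XR1, color=orange: 561 + 533 = 1094.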